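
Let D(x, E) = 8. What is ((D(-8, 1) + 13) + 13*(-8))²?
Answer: 6889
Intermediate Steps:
((D(-8, 1) + 13) + 13*(-8))² = ((8 + 13) + 13*(-8))² = (21 - 104)² = (-83)² = 6889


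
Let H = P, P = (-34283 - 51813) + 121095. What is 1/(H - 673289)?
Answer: -1/638290 ≈ -1.5667e-6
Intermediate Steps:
P = 34999 (P = -86096 + 121095 = 34999)
H = 34999
1/(H - 673289) = 1/(34999 - 673289) = 1/(-638290) = -1/638290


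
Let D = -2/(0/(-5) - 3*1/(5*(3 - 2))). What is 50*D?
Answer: 500/3 ≈ 166.67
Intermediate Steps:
D = 10/3 (D = -2/(0*(-⅕) - 3/(1*5)) = -2/(0 - 3/5) = -2/(0 - 3*⅕) = -2/(0 - ⅗) = -2/(-⅗) = -2*(-5/3) = 10/3 ≈ 3.3333)
50*D = 50*(10/3) = 500/3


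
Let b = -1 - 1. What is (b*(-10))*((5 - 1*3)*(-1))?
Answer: -40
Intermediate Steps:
b = -2
(b*(-10))*((5 - 1*3)*(-1)) = (-2*(-10))*((5 - 1*3)*(-1)) = 20*((5 - 3)*(-1)) = 20*(2*(-1)) = 20*(-2) = -40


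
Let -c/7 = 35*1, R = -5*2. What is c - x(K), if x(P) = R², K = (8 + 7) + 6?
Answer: -345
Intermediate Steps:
R = -10
K = 21 (K = 15 + 6 = 21)
c = -245 ≈ -245.00
x(P) = 100 (x(P) = (-10)² = 100)
c - x(K) = -245 - 1*100 = -245 - 100 = -345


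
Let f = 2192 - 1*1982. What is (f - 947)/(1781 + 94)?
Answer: -737/1875 ≈ -0.39307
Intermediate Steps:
f = 210 (f = 2192 - 1982 = 210)
(f - 947)/(1781 + 94) = (210 - 947)/(1781 + 94) = -737/1875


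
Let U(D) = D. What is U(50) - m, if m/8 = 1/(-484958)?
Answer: 12123954/242479 ≈ 50.000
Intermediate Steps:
m = -4/242479 (m = 8/(-484958) = 8*(-1/484958) = -4/242479 ≈ -1.6496e-5)
U(50) - m = 50 - 1*(-4/242479) = 50 + 4/242479 = 12123954/242479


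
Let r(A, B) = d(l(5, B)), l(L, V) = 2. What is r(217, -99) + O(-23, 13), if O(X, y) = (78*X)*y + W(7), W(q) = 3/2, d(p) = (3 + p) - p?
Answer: -46635/2 ≈ -23318.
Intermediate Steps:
d(p) = 3
W(q) = 3/2 (W(q) = 3*(½) = 3/2)
r(A, B) = 3
O(X, y) = 3/2 + 78*X*y (O(X, y) = (78*X)*y + 3/2 = 78*X*y + 3/2 = 3/2 + 78*X*y)
r(217, -99) + O(-23, 13) = 3 + (3/2 + 78*(-23)*13) = 3 + (3/2 - 23322) = 3 - 46641/2 = -46635/2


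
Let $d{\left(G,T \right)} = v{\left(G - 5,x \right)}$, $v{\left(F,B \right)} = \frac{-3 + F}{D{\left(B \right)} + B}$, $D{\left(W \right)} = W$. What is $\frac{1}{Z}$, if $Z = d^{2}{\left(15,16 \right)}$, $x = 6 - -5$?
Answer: $\frac{484}{49} \approx 9.8775$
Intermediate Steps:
$x = 11$ ($x = 6 + 5 = 11$)
$v{\left(F,B \right)} = \frac{-3 + F}{2 B}$ ($v{\left(F,B \right)} = \frac{-3 + F}{B + B} = \frac{-3 + F}{2 B}$)
$d{\left(G,T \right)} = - \frac{4}{11} + \frac{G}{22}$ ($d{\left(G,T \right)} = \frac{-3 + \left(G - 5\right)}{2 \cdot 11} = \frac{1}{2} \cdot \frac{1}{11} \left(-3 + \left(-5 + G\right)\right) = \frac{1}{2} \cdot \frac{1}{11} \left(-8 + G\right) = - \frac{4}{11} + \frac{G}{22}$)
$Z = \frac{49}{484}$ ($Z = \left(- \frac{4}{11} + \frac{1}{22} \cdot 15\right)^{2} = \left(- \frac{4}{11} + \frac{15}{22}\right)^{2} = \left(\frac{7}{22}\right)^{2} = \frac{49}{484} \approx 0.10124$)
$\frac{1}{Z} = \frac{1}{\frac{49}{484}} = \frac{484}{49}$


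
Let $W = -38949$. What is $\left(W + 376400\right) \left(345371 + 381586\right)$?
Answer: $245312366607$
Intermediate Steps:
$\left(W + 376400\right) \left(345371 + 381586\right) = \left(-38949 + 376400\right) \left(345371 + 381586\right) = 337451 \cdot 726957 = 245312366607$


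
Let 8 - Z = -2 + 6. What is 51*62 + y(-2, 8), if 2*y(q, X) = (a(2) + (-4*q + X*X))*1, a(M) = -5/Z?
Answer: 25579/8 ≈ 3197.4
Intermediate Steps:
Z = 4 (Z = 8 - (-2 + 6) = 8 - 1*4 = 8 - 4 = 4)
a(M) = -5/4
y(q, X) = -5/8 + X²/2 - 2*q (y(q, X) = ((-5/4 + (-4*q + X*X))*1)/2 = ((-5/4 + (-4*q + X²))*1)/2 = ((-5/4 + (X² - 4*q))*1)/2 = ((-5/4 + X² - 4*q)*1)/2 = (-5/4 + X² - 4*q)/2 = -5/8 + X²/2 - 2*q)
51*62 + y(-2, 8) = 51*62 + (-5/8 + (½)*8² - 2*(-2)) = 3162 + (-5/8 + (½)*64 + 4) = 3162 + (-5/8 + 32 + 4) = 3162 + 283/8 = 25579/8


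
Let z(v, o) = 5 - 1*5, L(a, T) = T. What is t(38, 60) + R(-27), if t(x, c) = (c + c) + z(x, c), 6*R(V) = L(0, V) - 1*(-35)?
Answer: 364/3 ≈ 121.33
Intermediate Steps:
R(V) = 35/6 + V/6 (R(V) = (V - 1*(-35))/6 = (V + 35)/6 = (35 + V)/6 = 35/6 + V/6)
z(v, o) = 0 (z(v, o) = 5 - 5 = 0)
t(x, c) = 2*c (t(x, c) = (c + c) + 0 = 2*c + 0 = 2*c)
t(38, 60) + R(-27) = 2*60 + (35/6 + (⅙)*(-27)) = 120 + (35/6 - 9/2) = 120 + 4/3 = 364/3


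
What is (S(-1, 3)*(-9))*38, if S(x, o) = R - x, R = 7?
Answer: -2736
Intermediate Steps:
S(x, o) = 7 - x
(S(-1, 3)*(-9))*38 = ((7 - 1*(-1))*(-9))*38 = ((7 + 1)*(-9))*38 = (8*(-9))*38 = -72*38 = -2736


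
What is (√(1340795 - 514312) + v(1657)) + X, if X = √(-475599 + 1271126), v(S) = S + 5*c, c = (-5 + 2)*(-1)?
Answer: 1672 + √795527 + 7*√16867 ≈ 3473.0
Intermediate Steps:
c = 3 (c = -3*(-1) = 3)
v(S) = 15 + S (v(S) = S + 5*3 = S + 15 = 15 + S)
X = √795527 ≈ 891.92
(√(1340795 - 514312) + v(1657)) + X = (√(1340795 - 514312) + (15 + 1657)) + √795527 = (√826483 + 1672) + √795527 = (7*√16867 + 1672) + √795527 = (1672 + 7*√16867) + √795527 = 1672 + √795527 + 7*√16867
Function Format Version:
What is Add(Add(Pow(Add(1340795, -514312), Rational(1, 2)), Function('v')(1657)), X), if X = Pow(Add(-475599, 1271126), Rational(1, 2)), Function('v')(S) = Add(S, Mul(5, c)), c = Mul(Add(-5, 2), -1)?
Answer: Add(1672, Pow(795527, Rational(1, 2)), Mul(7, Pow(16867, Rational(1, 2)))) ≈ 3473.0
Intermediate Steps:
c = 3 (c = Mul(-3, -1) = 3)
Function('v')(S) = Add(15, S) (Function('v')(S) = Add(S, Mul(5, 3)) = Add(S, 15) = Add(15, S))
X = Pow(795527, Rational(1, 2)) ≈ 891.92
Add(Add(Pow(Add(1340795, -514312), Rational(1, 2)), Function('v')(1657)), X) = Add(Add(Pow(Add(1340795, -514312), Rational(1, 2)), Add(15, 1657)), Pow(795527, Rational(1, 2))) = Add(Add(Pow(826483, Rational(1, 2)), 1672), Pow(795527, Rational(1, 2))) = Add(Add(Mul(7, Pow(16867, Rational(1, 2))), 1672), Pow(795527, Rational(1, 2))) = Add(Add(1672, Mul(7, Pow(16867, Rational(1, 2)))), Pow(795527, Rational(1, 2))) = Add(1672, Pow(795527, Rational(1, 2)), Mul(7, Pow(16867, Rational(1, 2))))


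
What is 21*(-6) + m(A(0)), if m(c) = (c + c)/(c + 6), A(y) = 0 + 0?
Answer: -126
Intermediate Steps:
A(y) = 0
m(c) = 2*c/(6 + c) (m(c) = (2*c)/(6 + c) = 2*c/(6 + c))
21*(-6) + m(A(0)) = 21*(-6) + 2*0/(6 + 0) = -126 + 2*0/6 = -126 + 2*0*(⅙) = -126 + 0 = -126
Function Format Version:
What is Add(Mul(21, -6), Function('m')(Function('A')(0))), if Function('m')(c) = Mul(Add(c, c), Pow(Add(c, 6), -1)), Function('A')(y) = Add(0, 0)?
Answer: -126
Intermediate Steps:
Function('A')(y) = 0
Function('m')(c) = Mul(2, c, Pow(Add(6, c), -1)) (Function('m')(c) = Mul(Mul(2, c), Pow(Add(6, c), -1)) = Mul(2, c, Pow(Add(6, c), -1)))
Add(Mul(21, -6), Function('m')(Function('A')(0))) = Add(Mul(21, -6), Mul(2, 0, Pow(Add(6, 0), -1))) = Add(-126, Mul(2, 0, Pow(6, -1))) = Add(-126, Mul(2, 0, Rational(1, 6))) = Add(-126, 0) = -126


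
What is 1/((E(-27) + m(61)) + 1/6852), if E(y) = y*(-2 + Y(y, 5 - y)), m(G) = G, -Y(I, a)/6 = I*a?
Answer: -6852/958272755 ≈ -7.1504e-6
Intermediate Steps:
Y(I, a) = -6*I*a
E(y) = y*(-2 - 6*y*(5 - y))
1/((E(-27) + m(61)) + 1/6852) = 1/((2*(-27)*(-1 + 3*(-27)*(-5 - 27)) + 61) + 1/6852) = 1/((2*(-27)*(-1 + 3*(-27)*(-32)) + 61) + 1/6852) = 1/((2*(-27)*(-1 + 2592) + 61) + 1/6852) = 1/((2*(-27)*2591 + 61) + 1/6852) = 1/((-139914 + 61) + 1/6852) = 1/(-139853 + 1/6852) = 1/(-958272755/6852) = -6852/958272755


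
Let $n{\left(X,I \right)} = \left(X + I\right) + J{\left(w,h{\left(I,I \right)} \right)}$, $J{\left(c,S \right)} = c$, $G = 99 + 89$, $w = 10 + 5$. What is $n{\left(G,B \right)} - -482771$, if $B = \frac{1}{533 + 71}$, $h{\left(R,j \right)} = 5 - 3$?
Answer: $\frac{291716297}{604} \approx 4.8297 \cdot 10^{5}$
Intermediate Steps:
$h{\left(R,j \right)} = 2$ ($h{\left(R,j \right)} = 5 - 3 = 2$)
$w = 15$
$G = 188$
$B = \frac{1}{604} \approx 0.0016556$
$n{\left(X,I \right)} = 15 + I + X$ ($n{\left(X,I \right)} = \left(X + I\right) + 15 = \left(I + X\right) + 15 = 15 + I + X$)
$n{\left(G,B \right)} - -482771 = \left(15 + \frac{1}{604} + 188\right) - -482771 = \frac{122613}{604} + 482771 = \frac{291716297}{604}$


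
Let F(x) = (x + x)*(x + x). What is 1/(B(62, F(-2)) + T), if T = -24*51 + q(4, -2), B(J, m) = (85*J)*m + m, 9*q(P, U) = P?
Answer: 9/748012 ≈ 1.2032e-5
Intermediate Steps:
q(P, U) = P/9
F(x) = 4*x² (F(x) = (2*x)*(2*x) = 4*x²)
B(J, m) = m + 85*J*m (B(J, m) = 85*J*m + m = m + 85*J*m)
T = -11012/9 (T = -24*51 + (⅑)*4 = -1224 + 4/9 = -11012/9 ≈ -1223.6)
1/(B(62, F(-2)) + T) = 1/((4*(-2)²)*(1 + 85*62) - 11012/9) = 1/((4*4)*(1 + 5270) - 11012/9) = 1/(16*5271 - 11012/9) = 1/(84336 - 11012/9) = 1/(748012/9) = 9/748012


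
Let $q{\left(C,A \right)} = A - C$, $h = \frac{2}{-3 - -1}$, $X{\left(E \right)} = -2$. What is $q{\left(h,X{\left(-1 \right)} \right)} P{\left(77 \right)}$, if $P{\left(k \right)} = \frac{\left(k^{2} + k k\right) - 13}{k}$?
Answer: $- \frac{11845}{77} \approx -153.83$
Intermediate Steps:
$h = -1$ ($h = \frac{2}{-3 + 1} = \frac{2}{-2} = 2 \left(- \frac{1}{2}\right) = -1$)
$P{\left(k \right)} = \frac{-13 + 2 k^{2}}{k}$ ($P{\left(k \right)} = \frac{\left(k^{2} + k^{2}\right) - 13}{k} = \frac{2 k^{2} - 13}{k} = \frac{-13 + 2 k^{2}}{k}$)
$q{\left(h,X{\left(-1 \right)} \right)} P{\left(77 \right)} = \left(-2 - -1\right) \left(- \frac{13}{77} + 2 \cdot 77\right) = \left(-2 + 1\right) \left(\left(-13\right) \frac{1}{77} + 154\right) = - (- \frac{13}{77} + 154) = \left(-1\right) \frac{11845}{77} = - \frac{11845}{77}$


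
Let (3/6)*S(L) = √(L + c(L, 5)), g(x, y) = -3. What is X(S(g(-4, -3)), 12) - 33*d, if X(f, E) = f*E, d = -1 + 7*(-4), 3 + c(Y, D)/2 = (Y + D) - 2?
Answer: 957 + 72*I ≈ 957.0 + 72.0*I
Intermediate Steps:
c(Y, D) = -10 + 2*D + 2*Y (c(Y, D) = -6 + 2*((Y + D) - 2) = -6 + 2*((D + Y) - 2) = -6 + 2*(-2 + D + Y) = -6 + (-4 + 2*D + 2*Y) = -10 + 2*D + 2*Y)
d = -29 (d = -1 - 28 = -29)
S(L) = 2*√3*√L (S(L) = 2*√(L + (-10 + 2*5 + 2*L)) = 2*√(L + (-10 + 10 + 2*L)) = 2*√(L + 2*L) = 2*√(3*L) = 2*(√3*√L) = 2*√3*√L)
X(f, E) = E*f
X(S(g(-4, -3)), 12) - 33*d = 12*(2*√3*√(-3)) - 33*(-29) = 12*(2*√3*(I*√3)) + 957 = 12*(6*I) + 957 = 72*I + 957 = 957 + 72*I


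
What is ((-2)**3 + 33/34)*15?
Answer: -3585/34 ≈ -105.44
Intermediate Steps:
((-2)**3 + 33/34)*15 = (-8 + 33*(1/34))*15 = (-8 + 33/34)*15 = -239/34*15 = -3585/34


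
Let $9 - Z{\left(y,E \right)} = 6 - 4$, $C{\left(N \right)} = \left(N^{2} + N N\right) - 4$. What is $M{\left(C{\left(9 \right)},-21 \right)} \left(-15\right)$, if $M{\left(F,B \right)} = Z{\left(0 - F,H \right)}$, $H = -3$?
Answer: $-105$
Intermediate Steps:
$C{\left(N \right)} = -4 + 2 N^{2}$ ($C{\left(N \right)} = \left(N^{2} + N^{2}\right) - 4 = 2 N^{2} - 4 = -4 + 2 N^{2}$)
$Z{\left(y,E \right)} = 7$ ($Z{\left(y,E \right)} = 9 - \left(6 - 4\right) = 9 - 2 = 7$)
$M{\left(F,B \right)} = 7$
$M{\left(C{\left(9 \right)},-21 \right)} \left(-15\right) = 7 \left(-15\right) = -105$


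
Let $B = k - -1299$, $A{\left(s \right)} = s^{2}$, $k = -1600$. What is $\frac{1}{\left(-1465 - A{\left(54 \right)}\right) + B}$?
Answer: $- \frac{1}{4682} \approx -0.00021358$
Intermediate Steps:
$B = -301$ ($B = -1600 - -1299 = -1600 + 1299 = -301$)
$\frac{1}{\left(-1465 - A{\left(54 \right)}\right) + B} = \frac{1}{\left(-1465 - 54^{2}\right) - 301} = \frac{1}{\left(-1465 - 2916\right) - 301} = \frac{1}{-4381 - 301} = \frac{1}{-4682} = - \frac{1}{4682}$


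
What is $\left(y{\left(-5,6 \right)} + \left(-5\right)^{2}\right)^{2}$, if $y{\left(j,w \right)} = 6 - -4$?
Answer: $1225$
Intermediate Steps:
$y{\left(j,w \right)} = 10$ ($y{\left(j,w \right)} = 6 + 4 = 10$)
$\left(y{\left(-5,6 \right)} + \left(-5\right)^{2}\right)^{2} = \left(10 + \left(-5\right)^{2}\right)^{2} = \left(10 + 25\right)^{2} = 35^{2} = 1225$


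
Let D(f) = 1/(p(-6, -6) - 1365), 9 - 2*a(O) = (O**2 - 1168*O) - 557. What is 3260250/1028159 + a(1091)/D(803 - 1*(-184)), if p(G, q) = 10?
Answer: -117823328929485/2056318 ≈ -5.7298e+7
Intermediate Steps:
a(O) = 283 + 584*O - O**2/2 (a(O) = 9/2 - ((O**2 - 1168*O) - 557)/2 = 9/2 - (-557 + O**2 - 1168*O)/2 = 9/2 + (557/2 + 584*O - O**2/2) = 283 + 584*O - O**2/2)
D(f) = -1/1355 (D(f) = 1/(10 - 1365) = 1/(-1355) = -1/1355)
3260250/1028159 + a(1091)/D(803 - 1*(-184)) = 3260250/1028159 + (283 + 584*1091 - 1/2*1091**2)/(-1/1355) = 3260250*(1/1028159) + (283 + 637144 - 1/2*1190281)*(-1355) = 3260250/1028159 + (283 + 637144 - 1190281/2)*(-1355) = 3260250/1028159 + (84573/2)*(-1355) = 3260250/1028159 - 114596415/2 = -117823328929485/2056318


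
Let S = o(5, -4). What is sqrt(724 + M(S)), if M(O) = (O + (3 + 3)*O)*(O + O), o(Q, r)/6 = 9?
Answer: 2*sqrt(10387) ≈ 203.83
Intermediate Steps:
o(Q, r) = 54 (o(Q, r) = 6*9 = 54)
S = 54
M(O) = 14*O**2 (M(O) = (O + 6*O)*(2*O) = (7*O)*(2*O) = 14*O**2)
sqrt(724 + M(S)) = sqrt(724 + 14*54**2) = sqrt(724 + 14*2916) = sqrt(724 + 40824) = sqrt(41548) = 2*sqrt(10387)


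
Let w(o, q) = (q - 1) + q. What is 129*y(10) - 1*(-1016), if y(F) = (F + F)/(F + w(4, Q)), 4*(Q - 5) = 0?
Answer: 21884/19 ≈ 1151.8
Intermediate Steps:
Q = 5 (Q = 5 + (¼)*0 = 5 + 0 = 5)
w(o, q) = -1 + 2*q (w(o, q) = (-1 + q) + q = -1 + 2*q)
y(F) = 2*F/(9 + F) (y(F) = (F + F)/(F + (-1 + 2*5)) = (2*F)/(F + (-1 + 10)) = (2*F)/(F + 9) = (2*F)/(9 + F) = 2*F/(9 + F))
129*y(10) - 1*(-1016) = 129*(2*10/(9 + 10)) - 1*(-1016) = 129*(2*10/19) + 1016 = 129*(2*10*(1/19)) + 1016 = 129*(20/19) + 1016 = 2580/19 + 1016 = 21884/19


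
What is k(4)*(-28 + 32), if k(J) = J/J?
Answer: 4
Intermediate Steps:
k(J) = 1
k(4)*(-28 + 32) = 1*(-28 + 32) = 1*4 = 4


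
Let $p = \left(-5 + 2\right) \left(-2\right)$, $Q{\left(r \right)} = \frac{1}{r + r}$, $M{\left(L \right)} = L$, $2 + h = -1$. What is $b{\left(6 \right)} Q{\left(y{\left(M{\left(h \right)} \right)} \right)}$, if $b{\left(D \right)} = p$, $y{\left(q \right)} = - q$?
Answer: $1$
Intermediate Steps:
$h = -3$ ($h = -2 - 1 = -3$)
$Q{\left(r \right)} = \frac{1}{2 r}$
$p = 6$ ($p = \left(-3\right) \left(-2\right) = 6$)
$b{\left(D \right)} = 6$
$b{\left(6 \right)} Q{\left(y{\left(M{\left(h \right)} \right)} \right)} = 6 \frac{1}{2 \left(\left(-1\right) \left(-3\right)\right)} = 6 \frac{1}{2 \cdot 3} = 6 \cdot \frac{1}{2} \cdot \frac{1}{3} = 6 \cdot \frac{1}{6} = 1$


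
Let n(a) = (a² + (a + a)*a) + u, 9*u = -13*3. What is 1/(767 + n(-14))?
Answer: 3/4052 ≈ 0.00074038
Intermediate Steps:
u = -13/3 (u = (-13*3)/9 = (⅑)*(-39) = -13/3 ≈ -4.3333)
n(a) = -13/3 + 3*a² (n(a) = (a² + (a + a)*a) - 13/3 = (a² + (2*a)*a) - 13/3 = (a² + 2*a²) - 13/3 = 3*a² - 13/3 = -13/3 + 3*a²)
1/(767 + n(-14)) = 1/(767 + (-13/3 + 3*(-14)²)) = 1/(767 + (-13/3 + 3*196)) = 1/(767 + (-13/3 + 588)) = 1/(767 + 1751/3) = 1/(4052/3) = 3/4052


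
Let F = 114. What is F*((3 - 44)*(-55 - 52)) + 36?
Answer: 500154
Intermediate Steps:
F*((3 - 44)*(-55 - 52)) + 36 = 114*((3 - 44)*(-55 - 52)) + 36 = 114*(-41*(-107)) + 36 = 114*4387 + 36 = 500118 + 36 = 500154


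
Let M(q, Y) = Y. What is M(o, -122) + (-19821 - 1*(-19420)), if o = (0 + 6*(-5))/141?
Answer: -523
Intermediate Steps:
o = -10/47 (o = (0 - 30)*(1/141) = -30*1/141 = -10/47 ≈ -0.21277)
M(o, -122) + (-19821 - 1*(-19420)) = -122 + (-19821 - 1*(-19420)) = -122 + (-19821 + 19420) = -122 - 401 = -523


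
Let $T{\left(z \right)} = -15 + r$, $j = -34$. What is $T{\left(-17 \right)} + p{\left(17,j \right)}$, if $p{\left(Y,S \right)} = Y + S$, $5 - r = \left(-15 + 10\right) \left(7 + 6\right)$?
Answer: $38$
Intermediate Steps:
$r = 70$ ($r = 5 - \left(-15 + 10\right) \left(7 + 6\right) = 5 - \left(-5\right) 13 = 5 - -65 = 5 + 65 = 70$)
$p{\left(Y,S \right)} = S + Y$
$T{\left(z \right)} = 55$ ($T{\left(z \right)} = -15 + 70 = 55$)
$T{\left(-17 \right)} + p{\left(17,j \right)} = 55 + \left(-34 + 17\right) = 55 - 17 = 38$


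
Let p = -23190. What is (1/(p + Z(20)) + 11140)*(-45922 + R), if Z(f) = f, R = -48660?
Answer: -12206459668509/11585 ≈ -1.0536e+9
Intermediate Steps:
(1/(p + Z(20)) + 11140)*(-45922 + R) = (1/(-23190 + 20) + 11140)*(-45922 - 48660) = (1/(-23170) + 11140)*(-94582) = (-1/23170 + 11140)*(-94582) = (258113799/23170)*(-94582) = -12206459668509/11585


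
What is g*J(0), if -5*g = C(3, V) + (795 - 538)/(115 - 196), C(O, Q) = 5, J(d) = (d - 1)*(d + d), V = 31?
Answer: 0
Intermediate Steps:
J(d) = 2*d*(-1 + d) (J(d) = (-1 + d)*(2*d) = 2*d*(-1 + d))
g = -148/405 (g = -(5 + (795 - 538)/(115 - 196))/5 = -(5 + 257/(-81))/5 = -(5 + 257*(-1/81))/5 = -(5 - 257/81)/5 = -1/5*148/81 = -148/405 ≈ -0.36543)
g*J(0) = -296*0*(-1 + 0)/405 = -296*0*(-1)/405 = -148/405*0 = 0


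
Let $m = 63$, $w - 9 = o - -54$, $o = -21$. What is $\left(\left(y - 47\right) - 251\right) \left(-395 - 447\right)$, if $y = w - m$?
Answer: $268598$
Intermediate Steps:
$w = 42$ ($w = 9 - -33 = 9 + \left(-21 + 54\right) = 9 + 33 = 42$)
$y = -21$ ($y = 42 - 63 = -21$)
$\left(\left(y - 47\right) - 251\right) \left(-395 - 447\right) = \left(\left(-21 - 47\right) - 251\right) \left(-395 - 447\right) = \left(-68 - 251\right) \left(-842\right) = \left(-319\right) \left(-842\right) = 268598$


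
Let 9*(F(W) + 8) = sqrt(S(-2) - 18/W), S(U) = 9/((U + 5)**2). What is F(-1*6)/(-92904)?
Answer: 5/59724 ≈ 8.3718e-5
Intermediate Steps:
S(U) = 9/(5 + U)**2 (S(U) = 9/((5 + U)**2) = 9/(5 + U)**2)
F(W) = -8 + sqrt(1 - 18/W)/9 (F(W) = -8 + sqrt(9/(5 - 2)**2 - 18/W)/9 = -8 + sqrt(9/3**2 - 18/W)/9 = -8 + sqrt(9*(1/9) - 18/W)/9 = -8 + sqrt(1 - 18/W)/9)
F(-1*6)/(-92904) = (-8 + sqrt((-18 - 1*6)/((-1*6)))/9)/(-92904) = (-8 + sqrt((-18 - 6)/(-6))/9)*(-1/92904) = (-8 + sqrt(-1/6*(-24))/9)*(-1/92904) = (-8 + sqrt(4)/9)*(-1/92904) = (-8 + (1/9)*2)*(-1/92904) = (-8 + 2/9)*(-1/92904) = -70/9*(-1/92904) = 5/59724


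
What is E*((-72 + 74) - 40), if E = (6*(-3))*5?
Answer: 3420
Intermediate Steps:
E = -90 (E = -18*5 = -90)
E*((-72 + 74) - 40) = -90*((-72 + 74) - 40) = -90*(2 - 40) = -90*(-38) = 3420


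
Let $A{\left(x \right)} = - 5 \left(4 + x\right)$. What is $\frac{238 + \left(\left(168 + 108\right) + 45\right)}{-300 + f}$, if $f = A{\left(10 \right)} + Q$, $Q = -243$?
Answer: $- \frac{559}{613} \approx -0.91191$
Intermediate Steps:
$A{\left(x \right)} = -20 - 5 x$
$f = -313$ ($f = \left(-20 - 50\right) - 243 = -70 - 243 = -313$)
$\frac{238 + \left(\left(168 + 108\right) + 45\right)}{-300 + f} = \frac{238 + \left(\left(168 + 108\right) + 45\right)}{-300 - 313} = \frac{238 + \left(276 + 45\right)}{-613} = \left(238 + 321\right) \left(- \frac{1}{613}\right) = 559 \left(- \frac{1}{613}\right) = - \frac{559}{613}$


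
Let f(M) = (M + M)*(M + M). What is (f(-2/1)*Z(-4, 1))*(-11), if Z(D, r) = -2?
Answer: 352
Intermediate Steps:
f(M) = 4*M² (f(M) = (2*M)*(2*M) = 4*M²)
(f(-2/1)*Z(-4, 1))*(-11) = ((4*(-2/1)²)*(-2))*(-11) = ((4*(-2*1)²)*(-2))*(-11) = ((4*(-2)²)*(-2))*(-11) = ((4*4)*(-2))*(-11) = (16*(-2))*(-11) = -32*(-11) = 352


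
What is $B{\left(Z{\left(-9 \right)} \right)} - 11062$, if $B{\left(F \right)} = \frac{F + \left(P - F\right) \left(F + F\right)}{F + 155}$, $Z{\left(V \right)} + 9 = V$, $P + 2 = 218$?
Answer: $- \frac{1523936}{137} \approx -11124.0$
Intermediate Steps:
$P = 216$ ($P = -2 + 218 = 216$)
$Z{\left(V \right)} = -9 + V$
$B{\left(F \right)} = \frac{F + 2 F \left(216 - F\right)}{155 + F}$ ($B{\left(F \right)} = \frac{F + \left(216 - F\right) \left(F + F\right)}{F + 155} = \frac{F + \left(216 - F\right) 2 F}{155 + F} = \frac{F + 2 F \left(216 - F\right)}{155 + F}$)
$B{\left(Z{\left(-9 \right)} \right)} - 11062 = \frac{\left(-9 - 9\right) \left(433 - 2 \left(-9 - 9\right)\right)}{155 - 18} - 11062 = - \frac{18 \left(433 - -36\right)}{155 - 18} - 11062 = - \frac{18 \left(433 + 36\right)}{137} - 11062 = \left(-18\right) \frac{1}{137} \cdot 469 - 11062 = - \frac{8442}{137} - 11062 = - \frac{1523936}{137}$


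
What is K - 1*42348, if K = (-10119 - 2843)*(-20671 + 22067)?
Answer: -18137300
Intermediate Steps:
K = -18094952 (K = -12962*1396 = -18094952)
K - 1*42348 = -18094952 - 1*42348 = -18094952 - 42348 = -18137300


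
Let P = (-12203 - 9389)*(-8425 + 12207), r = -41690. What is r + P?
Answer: -81702634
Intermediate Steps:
P = -81660944 (P = -21592*3782 = -81660944)
r + P = -41690 - 81660944 = -81702634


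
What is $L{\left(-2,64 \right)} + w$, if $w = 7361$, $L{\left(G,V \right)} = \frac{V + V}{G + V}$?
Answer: $\frac{228255}{31} \approx 7363.1$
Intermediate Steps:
$L{\left(G,V \right)} = \frac{2 V}{G + V}$
$L{\left(-2,64 \right)} + w = 2 \cdot 64 \frac{1}{-2 + 64} + 7361 = 2 \cdot 64 \cdot \frac{1}{62} + 7361 = \frac{64}{31} + 7361 = \frac{228255}{31}$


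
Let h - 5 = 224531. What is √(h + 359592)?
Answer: 8*√9127 ≈ 764.28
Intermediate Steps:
h = 224536 (h = 5 + 224531 = 224536)
√(h + 359592) = √(224536 + 359592) = √584128 = 8*√9127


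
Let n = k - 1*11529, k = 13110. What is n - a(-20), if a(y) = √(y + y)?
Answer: 1581 - 2*I*√10 ≈ 1581.0 - 6.3246*I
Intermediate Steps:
a(y) = √2*√y (a(y) = √(2*y) = √2*√y)
n = 1581 (n = 13110 - 1*11529 = 13110 - 11529 = 1581)
n - a(-20) = 1581 - √2*√(-20) = 1581 - √2*2*I*√5 = 1581 - 2*I*√10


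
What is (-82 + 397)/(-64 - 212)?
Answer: -105/92 ≈ -1.1413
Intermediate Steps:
(-82 + 397)/(-64 - 212) = 315/(-276) = 315*(-1/276) = -105/92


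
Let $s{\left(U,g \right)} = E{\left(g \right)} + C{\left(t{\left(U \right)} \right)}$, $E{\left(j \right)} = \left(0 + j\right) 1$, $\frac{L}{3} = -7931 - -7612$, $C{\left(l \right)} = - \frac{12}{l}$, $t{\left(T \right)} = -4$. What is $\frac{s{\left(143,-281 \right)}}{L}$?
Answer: $\frac{278}{957} \approx 0.29049$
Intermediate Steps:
$L = -957$ ($L = 3 \left(-7931 - -7612\right) = 3 \left(-7931 + 7612\right) = 3 \left(-319\right) = -957$)
$E{\left(j \right)} = j$ ($E{\left(j \right)} = j 1 = j$)
$s{\left(U,g \right)} = 3 + g$ ($s{\left(U,g \right)} = g - \frac{12}{-4} = g - -3 = g + 3 = 3 + g$)
$\frac{s{\left(143,-281 \right)}}{L} = \frac{3 - 281}{-957} = \left(-278\right) \left(- \frac{1}{957}\right) = \frac{278}{957}$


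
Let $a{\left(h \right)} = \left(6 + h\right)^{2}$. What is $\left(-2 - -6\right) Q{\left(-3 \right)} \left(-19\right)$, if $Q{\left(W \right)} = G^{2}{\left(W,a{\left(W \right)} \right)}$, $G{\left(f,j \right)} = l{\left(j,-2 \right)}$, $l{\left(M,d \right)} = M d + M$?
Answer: $-6156$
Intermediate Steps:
$l{\left(M,d \right)} = M + M d$
$G{\left(f,j \right)} = - j$ ($G{\left(f,j \right)} = j \left(1 - 2\right) = j \left(-1\right) = - j$)
$Q{\left(W \right)} = \left(6 + W\right)^{4}$ ($Q{\left(W \right)} = \left(- \left(6 + W\right)^{2}\right)^{2} = \left(6 + W\right)^{4}$)
$\left(-2 - -6\right) Q{\left(-3 \right)} \left(-19\right) = \left(-2 - -6\right) \left(6 - 3\right)^{4} \left(-19\right) = \left(-2 + 6\right) 3^{4} \left(-19\right) = 4 \cdot 81 \left(-19\right) = 324 \left(-19\right) = -6156$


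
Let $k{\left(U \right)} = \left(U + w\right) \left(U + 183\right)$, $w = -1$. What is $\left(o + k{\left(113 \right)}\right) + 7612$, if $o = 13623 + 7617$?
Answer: $62004$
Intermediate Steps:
$k{\left(U \right)} = \left(-1 + U\right) \left(183 + U\right)$ ($k{\left(U \right)} = \left(U - 1\right) \left(U + 183\right) = \left(-1 + U\right) \left(183 + U\right)$)
$o = 21240$
$\left(o + k{\left(113 \right)}\right) + 7612 = \left(21240 + \left(-183 + 113^{2} + 182 \cdot 113\right)\right) + 7612 = \left(21240 + \left(-183 + 12769 + 20566\right)\right) + 7612 = \left(21240 + 33152\right) + 7612 = 54392 + 7612 = 62004$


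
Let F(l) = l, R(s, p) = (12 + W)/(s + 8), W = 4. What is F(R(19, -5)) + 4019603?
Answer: 108529297/27 ≈ 4.0196e+6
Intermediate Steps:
R(s, p) = 16/(8 + s) (R(s, p) = (12 + 4)/(s + 8) = 16/(8 + s))
F(R(19, -5)) + 4019603 = 16/(8 + 19) + 4019603 = 16/27 + 4019603 = 108529297/27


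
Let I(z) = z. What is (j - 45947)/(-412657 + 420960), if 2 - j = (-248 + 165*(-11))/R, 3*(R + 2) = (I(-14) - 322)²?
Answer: -90995173/16444310 ≈ -5.5335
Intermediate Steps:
R = 37630 (R = -2 + (-14 - 322)²/3 = -2 + (⅓)*(-336)² = -2 + (⅓)*112896 = -2 + 37632 = 37630)
j = 77323/37630 (j = 2 - (-248 + 165*(-11))/37630 = 2 - (-248 - 1815)/37630 = 2 - (-2063)/37630 = 2 - 1*(-2063/37630) = 2 + 2063/37630 = 77323/37630 ≈ 2.0548)
(j - 45947)/(-412657 + 420960) = (77323/37630 - 45947)/(-412657 + 420960) = -1728908287/37630/8303 = -1728908287/37630*1/8303 = -90995173/16444310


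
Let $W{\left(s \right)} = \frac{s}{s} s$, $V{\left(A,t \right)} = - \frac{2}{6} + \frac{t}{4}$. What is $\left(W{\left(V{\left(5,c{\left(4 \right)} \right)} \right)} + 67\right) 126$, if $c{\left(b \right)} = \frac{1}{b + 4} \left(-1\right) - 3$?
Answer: $\frac{132825}{16} \approx 8301.6$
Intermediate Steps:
$c{\left(b \right)} = -3 - \frac{1}{4 + b}$ ($c{\left(b \right)} = \frac{1}{4 + b} \left(-1\right) - 3 = - \frac{1}{4 + b} - 3 = -3 - \frac{1}{4 + b}$)
$V{\left(A,t \right)} = - \frac{1}{3} + \frac{t}{4}$ ($V{\left(A,t \right)} = \left(-2\right) \frac{1}{6} + t \frac{1}{4} = - \frac{1}{3} + \frac{t}{4}$)
$W{\left(s \right)} = s$ ($W{\left(s \right)} = 1 s = s$)
$\left(W{\left(V{\left(5,c{\left(4 \right)} \right)} \right)} + 67\right) 126 = \left(\left(- \frac{1}{3} + \frac{\frac{1}{4 + 4} \left(-13 - 12\right)}{4}\right) + 67\right) 126 = \left(\left(- \frac{1}{3} + \frac{\frac{1}{8} \left(-13 - 12\right)}{4}\right) + 67\right) 126 = \left(\left(- \frac{1}{3} + \frac{\frac{1}{8} \left(-25\right)}{4}\right) + 67\right) 126 = \left(\left(- \frac{1}{3} + \frac{1}{4} \left(- \frac{25}{8}\right)\right) + 67\right) 126 = \left(\left(- \frac{1}{3} - \frac{25}{32}\right) + 67\right) 126 = \left(- \frac{107}{96} + 67\right) 126 = \frac{6325}{96} \cdot 126 = \frac{132825}{16}$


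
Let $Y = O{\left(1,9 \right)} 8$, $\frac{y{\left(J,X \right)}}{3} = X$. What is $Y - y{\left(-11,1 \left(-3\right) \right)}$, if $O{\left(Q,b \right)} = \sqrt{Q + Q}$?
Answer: $9 + 8 \sqrt{2} \approx 20.314$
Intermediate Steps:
$y{\left(J,X \right)} = 3 X$
$O{\left(Q,b \right)} = \sqrt{2} \sqrt{Q}$ ($O{\left(Q,b \right)} = \sqrt{2 Q} = \sqrt{2} \sqrt{Q}$)
$Y = 8 \sqrt{2}$ ($Y = \sqrt{2} \sqrt{1} \cdot 8 = \sqrt{2} \cdot 1 \cdot 8 = \sqrt{2} \cdot 8 = 8 \sqrt{2} \approx 11.314$)
$Y - y{\left(-11,1 \left(-3\right) \right)} = 8 \sqrt{2} - 3 \cdot 1 \left(-3\right) = 8 \sqrt{2} - 3 \left(-3\right) = 8 \sqrt{2} - -9 = 8 \sqrt{2} + 9 = 9 + 8 \sqrt{2}$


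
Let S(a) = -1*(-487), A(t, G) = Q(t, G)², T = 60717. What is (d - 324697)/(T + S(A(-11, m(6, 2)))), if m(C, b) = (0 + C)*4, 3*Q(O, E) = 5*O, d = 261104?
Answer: -63593/61204 ≈ -1.0390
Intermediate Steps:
Q(O, E) = 5*O/3 (Q(O, E) = (5*O)/3 = 5*O/3)
m(C, b) = 4*C (m(C, b) = C*4 = 4*C)
A(t, G) = 25*t²/9 (A(t, G) = (5*t/3)² = 25*t²/9)
S(a) = 487
(d - 324697)/(T + S(A(-11, m(6, 2)))) = (261104 - 324697)/(60717 + 487) = -63593/61204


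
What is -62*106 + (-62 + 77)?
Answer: -6557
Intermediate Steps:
-62*106 + (-62 + 77) = -6572 + 15 = -6557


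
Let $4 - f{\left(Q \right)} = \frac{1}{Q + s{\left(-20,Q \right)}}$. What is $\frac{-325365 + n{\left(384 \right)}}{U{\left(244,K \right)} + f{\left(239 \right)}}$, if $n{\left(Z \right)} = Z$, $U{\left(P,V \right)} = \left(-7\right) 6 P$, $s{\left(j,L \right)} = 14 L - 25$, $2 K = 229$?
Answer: $\frac{1156932360}{36468641} \approx 31.724$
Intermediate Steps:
$K = \frac{229}{2}$ ($K = \frac{1}{2} \cdot 229 = \frac{229}{2} \approx 114.5$)
$s{\left(j,L \right)} = -25 + 14 L$
$U{\left(P,V \right)} = - 42 P$
$f{\left(Q \right)} = 4 - \frac{1}{-25 + 15 Q}$ ($f{\left(Q \right)} = 4 - \frac{1}{Q + \left(-25 + 14 Q\right)} = 4 - \frac{1}{-25 + 15 Q}$)
$\frac{-325365 + n{\left(384 \right)}}{U{\left(244,K \right)} + f{\left(239 \right)}} = \frac{-325365 + 384}{\left(-42\right) 244 + \frac{-101 + 60 \cdot 239}{5 \left(-5 + 3 \cdot 239\right)}} = - \frac{324981}{-10248 + \frac{-101 + 14340}{5 \left(-5 + 717\right)}} = - \frac{324981}{-10248 + \frac{1}{5} \cdot \frac{1}{712} \cdot 14239} = - \frac{324981}{-10248 + \frac{14239}{3560}} = - \frac{324981}{- \frac{36468641}{3560}} = \left(-324981\right) \left(- \frac{3560}{36468641}\right) = \frac{1156932360}{36468641}$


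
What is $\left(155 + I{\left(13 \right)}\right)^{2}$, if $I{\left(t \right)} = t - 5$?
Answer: $26569$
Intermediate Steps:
$I{\left(t \right)} = -5 + t$
$\left(155 + I{\left(13 \right)}\right)^{2} = \left(155 + \left(-5 + 13\right)\right)^{2} = \left(155 + 8\right)^{2} = 163^{2} = 26569$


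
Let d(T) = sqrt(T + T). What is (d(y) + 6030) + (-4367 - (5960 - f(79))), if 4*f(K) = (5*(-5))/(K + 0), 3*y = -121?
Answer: -1357877/316 + 11*I*sqrt(6)/3 ≈ -4297.1 + 8.9815*I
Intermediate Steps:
y = -121/3 (y = (1/3)*(-121) = -121/3 ≈ -40.333)
f(K) = -25/(4*K) (f(K) = ((5*(-5))/(K + 0))/4 = (-25/K)/4 = -25/(4*K))
d(T) = sqrt(2)*sqrt(T) (d(T) = sqrt(2*T) = sqrt(2)*sqrt(T))
(d(y) + 6030) + (-4367 - (5960 - f(79))) = (sqrt(2)*sqrt(-121/3) + 6030) + (-4367 - (5960 - (-25)/(4*79))) = (sqrt(2)*(11*I*sqrt(3)/3) + 6030) + (-4367 - (5960 - (-25)/(4*79))) = (11*I*sqrt(6)/3 + 6030) + (-4367 - (5960 - 1*(-25/316))) = (6030 + 11*I*sqrt(6)/3) + (-4367 - (5960 + 25/316)) = (6030 + 11*I*sqrt(6)/3) + (-4367 - 1*1883385/316) = (6030 + 11*I*sqrt(6)/3) + (-4367 - 1883385/316) = (6030 + 11*I*sqrt(6)/3) - 3263357/316 = -1357877/316 + 11*I*sqrt(6)/3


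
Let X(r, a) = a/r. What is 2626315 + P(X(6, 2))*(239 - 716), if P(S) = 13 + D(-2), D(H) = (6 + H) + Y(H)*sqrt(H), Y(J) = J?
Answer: 2618206 + 954*I*sqrt(2) ≈ 2.6182e+6 + 1349.2*I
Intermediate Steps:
D(H) = 6 + H + H**(3/2) (D(H) = (6 + H) + H*sqrt(H) = (6 + H) + H**(3/2) = 6 + H + H**(3/2))
P(S) = 17 - 2*I*sqrt(2) (P(S) = 13 + (6 - 2 + (-2)**(3/2)) = 13 + (6 - 2 - 2*I*sqrt(2)) = 13 + (4 - 2*I*sqrt(2)) = 17 - 2*I*sqrt(2))
2626315 + P(X(6, 2))*(239 - 716) = 2626315 + (17 - 2*I*sqrt(2))*(239 - 716) = 2626315 + (17 - 2*I*sqrt(2))*(-477) = 2626315 + (-8109 + 954*I*sqrt(2)) = 2618206 + 954*I*sqrt(2)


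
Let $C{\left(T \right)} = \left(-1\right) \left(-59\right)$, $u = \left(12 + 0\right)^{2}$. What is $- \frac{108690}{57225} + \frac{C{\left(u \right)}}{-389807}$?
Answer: $- \frac{2824766607}{1487113705} \approx -1.8995$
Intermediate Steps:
$u = 144$ ($u = 12^{2} = 144$)
$C{\left(T \right)} = 59$
$- \frac{108690}{57225} + \frac{C{\left(u \right)}}{-389807} = - \frac{108690}{57225} + \frac{59}{-389807} = \left(-108690\right) \frac{1}{57225} + 59 \left(- \frac{1}{389807}\right) = - \frac{7246}{3815} - \frac{59}{389807} = - \frac{2824766607}{1487113705}$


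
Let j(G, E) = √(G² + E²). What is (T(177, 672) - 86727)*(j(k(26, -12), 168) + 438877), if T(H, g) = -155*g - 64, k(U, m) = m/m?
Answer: -83804002027 - 954755*√1129 ≈ -8.3836e+10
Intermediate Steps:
k(U, m) = 1
T(H, g) = -64 - 155*g
j(G, E) = √(E² + G²)
(T(177, 672) - 86727)*(j(k(26, -12), 168) + 438877) = ((-64 - 155*672) - 86727)*(√(168² + 1²) + 438877) = ((-64 - 104160) - 86727)*(√(28224 + 1) + 438877) = (-104224 - 86727)*(√28225 + 438877) = -190951*(5*√1129 + 438877) = -190951*(438877 + 5*√1129) = -83804002027 - 954755*√1129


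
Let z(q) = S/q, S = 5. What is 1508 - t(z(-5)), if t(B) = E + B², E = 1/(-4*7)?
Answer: 42197/28 ≈ 1507.0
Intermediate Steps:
E = -1/28 (E = 1/(-28) = -1/28 ≈ -0.035714)
z(q) = 5/q
t(B) = -1/28 + B²
1508 - t(z(-5)) = 1508 - (-1/28 + (5/(-5))²) = 1508 - (-1/28 + (5*(-⅕))²) = 1508 - (-1/28 + (-1)²) = 1508 - (-1/28 + 1) = 1508 - 1*27/28 = 1508 - 27/28 = 42197/28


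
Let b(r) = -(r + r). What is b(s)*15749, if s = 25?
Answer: -787450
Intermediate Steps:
b(r) = -2*r
b(s)*15749 = -2*25*15749 = -50*15749 = -787450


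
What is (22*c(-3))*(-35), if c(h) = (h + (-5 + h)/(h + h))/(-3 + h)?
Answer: -1925/9 ≈ -213.89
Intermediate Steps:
c(h) = (h + (-5 + h)/(2*h))/(-3 + h) (c(h) = (h + (-5 + h)/((2*h)))/(-3 + h) = (h + (1/(2*h))*(-5 + h))/(-3 + h) = (h + (-5 + h)/(2*h))/(-3 + h))
(22*c(-3))*(-35) = (22*((½)*(-5 - 3 + 2*(-3)²)/(-3*(-3 - 3))))*(-35) = (22*((½)*(-⅓)*(-5 - 3 + 2*9)/(-6)))*(-35) = (22*((½)*(-⅓)*(-⅙)*(-5 - 3 + 18)))*(-35) = (22*((½)*(-⅓)*(-⅙)*10))*(-35) = (22*(5/18))*(-35) = (55/9)*(-35) = -1925/9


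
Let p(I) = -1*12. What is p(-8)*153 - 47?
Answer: -1883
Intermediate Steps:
p(I) = -12
p(-8)*153 - 47 = -12*153 - 47 = -1836 - 47 = -1883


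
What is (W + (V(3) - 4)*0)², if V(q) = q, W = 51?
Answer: 2601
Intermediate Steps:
(W + (V(3) - 4)*0)² = (51 + (3 - 4)*0)² = (51 - 1*0)² = (51 + 0)² = 51² = 2601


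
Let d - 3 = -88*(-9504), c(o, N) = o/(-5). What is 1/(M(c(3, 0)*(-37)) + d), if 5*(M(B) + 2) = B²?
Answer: 125/104556446 ≈ 1.1955e-6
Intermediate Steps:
c(o, N) = -o/5 (c(o, N) = o*(-⅕) = -o/5)
d = 836355 (d = 3 - 88*(-9504) = 3 + 836352 = 836355)
M(B) = -2 + B²/5
1/(M(c(3, 0)*(-37)) + d) = 1/((-2 + (-⅕*3*(-37))²/5) + 836355) = 1/((-2 + (-⅗*(-37))²/5) + 836355) = 1/((-2 + (111/5)²/5) + 836355) = 1/((-2 + (⅕)*(12321/25)) + 836355) = 1/((-2 + 12321/125) + 836355) = 1/(12071/125 + 836355) = 1/(104556446/125) = 125/104556446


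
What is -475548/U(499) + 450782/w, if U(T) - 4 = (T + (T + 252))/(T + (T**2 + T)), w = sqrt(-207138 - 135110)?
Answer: -59443262226/500623 - 225391*I*sqrt(85562)/85562 ≈ -1.1874e+5 - 770.54*I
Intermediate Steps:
w = 2*I*sqrt(85562) (w = sqrt(-342248) = 2*I*sqrt(85562) ≈ 585.02*I)
U(T) = 4 + (252 + 2*T)/(T**2 + 2*T) (U(T) = 4 + (T + (T + 252))/(T + (T**2 + T)) = 4 + (T + (252 + T))/(T + (T + T**2)) = 4 + (252 + 2*T)/(T**2 + 2*T))
-475548/U(499) + 450782/w = -475548*499*(2 + 499)/(2*(126 + 2*499**2 + 5*499)) + 450782/((2*I*sqrt(85562))) = -475548*249999/(2*(126 + 2*249001 + 2495)) + 450782*(-I*sqrt(85562)/171124) = -475548*249999/(2*(126 + 498002 + 2495)) - 225391*I*sqrt(85562)/85562 = -475548/(2*(1/499)*(1/501)*500623) - 225391*I*sqrt(85562)/85562 = -475548/1001246/249999 - 225391*I*sqrt(85562)/85562 = -475548*249999/1001246 - 225391*I*sqrt(85562)/85562 = -59443262226/500623 - 225391*I*sqrt(85562)/85562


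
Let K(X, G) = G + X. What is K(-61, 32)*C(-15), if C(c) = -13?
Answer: 377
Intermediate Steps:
K(-61, 32)*C(-15) = (32 - 61)*(-13) = -29*(-13) = 377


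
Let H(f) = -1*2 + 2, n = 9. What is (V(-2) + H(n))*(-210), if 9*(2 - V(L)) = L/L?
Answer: -1190/3 ≈ -396.67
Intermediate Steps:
H(f) = 0 (H(f) = -2 + 2 = 0)
V(L) = 17/9 (V(L) = 2 - L/(9*L) = 2 - 1/9*1 = 2 - 1/9 = 17/9)
(V(-2) + H(n))*(-210) = (17/9 + 0)*(-210) = (17/9)*(-210) = -1190/3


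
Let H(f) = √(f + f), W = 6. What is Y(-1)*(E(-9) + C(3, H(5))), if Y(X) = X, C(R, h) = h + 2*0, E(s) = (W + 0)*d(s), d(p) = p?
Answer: 54 - √10 ≈ 50.838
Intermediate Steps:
H(f) = √2*√f (H(f) = √(2*f) = √2*√f)
E(s) = 6*s (E(s) = (6 + 0)*s = 6*s)
C(R, h) = h (C(R, h) = h + 0 = h)
Y(-1)*(E(-9) + C(3, H(5))) = -(6*(-9) + √2*√5) = -(-54 + √10) = 54 - √10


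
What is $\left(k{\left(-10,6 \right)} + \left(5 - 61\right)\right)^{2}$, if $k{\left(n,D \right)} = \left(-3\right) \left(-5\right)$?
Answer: $1681$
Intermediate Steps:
$k{\left(n,D \right)} = 15$
$\left(k{\left(-10,6 \right)} + \left(5 - 61\right)\right)^{2} = \left(15 + \left(5 - 61\right)\right)^{2} = \left(15 - 56\right)^{2} = \left(-41\right)^{2} = 1681$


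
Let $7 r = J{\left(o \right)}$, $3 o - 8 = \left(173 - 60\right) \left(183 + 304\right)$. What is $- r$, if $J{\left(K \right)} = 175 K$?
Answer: $- \frac{1375975}{3} \approx -4.5866 \cdot 10^{5}$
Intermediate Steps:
$o = \frac{55039}{3}$ ($o = \frac{8}{3} + \frac{\left(173 - 60\right) \left(183 + 304\right)}{3} = \frac{8}{3} + \frac{113 \cdot 487}{3} = \frac{8}{3} + \frac{1}{3} \cdot 55031 = \frac{8}{3} + \frac{55031}{3} = \frac{55039}{3} \approx 18346.0$)
$r = \frac{1375975}{3}$ ($r = \frac{175 \cdot \frac{55039}{3}}{7} = \frac{1}{7} \cdot \frac{9631825}{3} = \frac{1375975}{3} \approx 4.5866 \cdot 10^{5}$)
$- r = \left(-1\right) \frac{1375975}{3} = - \frac{1375975}{3}$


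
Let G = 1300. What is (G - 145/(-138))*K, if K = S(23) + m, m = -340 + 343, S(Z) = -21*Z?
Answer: -14363600/23 ≈ -6.2450e+5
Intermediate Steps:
m = 3
K = -480 (K = -21*23 + 3 = -483 + 3 = -480)
(G - 145/(-138))*K = (1300 - 145/(-138))*(-480) = (1300 - 145*(-1/138))*(-480) = (1300 + 145/138)*(-480) = (179545/138)*(-480) = -14363600/23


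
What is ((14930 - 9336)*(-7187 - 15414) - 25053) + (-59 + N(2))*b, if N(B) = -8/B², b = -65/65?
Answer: -126454986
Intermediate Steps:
b = -1 (b = -65*1/65 = -1)
N(B) = -8/B²
((14930 - 9336)*(-7187 - 15414) - 25053) + (-59 + N(2))*b = ((14930 - 9336)*(-7187 - 15414) - 25053) + (-59 - 8/2²)*(-1) = (5594*(-22601) - 25053) + (-59 - 8*¼)*(-1) = (-126429994 - 25053) + (-59 - 2)*(-1) = -126455047 - 61*(-1) = -126455047 + 61 = -126454986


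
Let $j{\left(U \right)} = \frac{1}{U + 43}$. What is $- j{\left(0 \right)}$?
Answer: $- \frac{1}{43} \approx -0.023256$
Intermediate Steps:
$j{\left(U \right)} = \frac{1}{43 + U}$
$- j{\left(0 \right)} = - \frac{1}{43 + 0} = - \frac{1}{43}$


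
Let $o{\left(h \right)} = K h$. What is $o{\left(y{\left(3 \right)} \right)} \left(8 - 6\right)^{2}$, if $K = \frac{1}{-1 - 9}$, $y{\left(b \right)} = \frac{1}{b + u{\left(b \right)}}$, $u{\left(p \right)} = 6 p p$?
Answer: $- \frac{2}{285} \approx -0.0070175$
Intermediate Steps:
$u{\left(p \right)} = 6 p^{2}$
$y{\left(b \right)} = \frac{1}{b + 6 b^{2}}$
$K = - \frac{1}{10}$ ($K = \frac{1}{-10} = - \frac{1}{10} \approx -0.1$)
$o{\left(h \right)} = - \frac{h}{10}$
$o{\left(y{\left(3 \right)} \right)} \left(8 - 6\right)^{2} = - \frac{\frac{1}{3} \frac{1}{1 + 6 \cdot 3}}{10} \left(8 - 6\right)^{2} = - \frac{\frac{1}{3} \frac{1}{1 + 18}}{10} \cdot 2^{2} = - \frac{\frac{1}{3} \cdot \frac{1}{19}}{10} \cdot 4 = \left(- \frac{1}{10}\right) \frac{1}{57} \cdot 4 = \left(- \frac{1}{570}\right) 4 = - \frac{2}{285}$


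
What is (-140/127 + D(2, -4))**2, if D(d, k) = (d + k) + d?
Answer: 19600/16129 ≈ 1.2152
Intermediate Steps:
D(d, k) = k + 2*d
(-140/127 + D(2, -4))**2 = (-140/127 + (-4 + 2*2))**2 = (-140*1/127 + (-4 + 4))**2 = (-140/127 + 0)**2 = (-140/127)**2 = 19600/16129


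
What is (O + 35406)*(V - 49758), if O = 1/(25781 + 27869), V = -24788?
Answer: -70801252545973/26825 ≈ -2.6394e+9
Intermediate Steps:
O = 1/53650 ≈ 1.8639e-5
(O + 35406)*(V - 49758) = (1/53650 + 35406)*(-24788 - 49758) = (1899531901/53650)*(-74546) = -70801252545973/26825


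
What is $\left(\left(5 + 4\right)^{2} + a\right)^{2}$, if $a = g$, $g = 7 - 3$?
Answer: $7225$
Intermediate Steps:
$g = 4$
$a = 4$
$\left(\left(5 + 4\right)^{2} + a\right)^{2} = \left(\left(5 + 4\right)^{2} + 4\right)^{2} = \left(9^{2} + 4\right)^{2} = \left(81 + 4\right)^{2} = 85^{2} = 7225$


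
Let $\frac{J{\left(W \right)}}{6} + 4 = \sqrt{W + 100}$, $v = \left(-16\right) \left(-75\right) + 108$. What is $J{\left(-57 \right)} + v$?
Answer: $1284 + 6 \sqrt{43} \approx 1323.3$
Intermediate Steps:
$v = 1308$ ($v = 1200 + 108 = 1308$)
$J{\left(W \right)} = -24 + 6 \sqrt{100 + W}$ ($J{\left(W \right)} = -24 + 6 \sqrt{W + 100} = -24 + 6 \sqrt{100 + W}$)
$J{\left(-57 \right)} + v = \left(-24 + 6 \sqrt{100 - 57}\right) + 1308 = \left(-24 + 6 \sqrt{43}\right) + 1308 = 1284 + 6 \sqrt{43}$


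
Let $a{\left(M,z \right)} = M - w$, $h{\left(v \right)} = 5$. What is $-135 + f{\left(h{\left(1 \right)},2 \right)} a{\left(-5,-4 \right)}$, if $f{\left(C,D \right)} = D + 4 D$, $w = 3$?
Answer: $-215$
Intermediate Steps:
$a{\left(M,z \right)} = -3 + M$ ($a{\left(M,z \right)} = M - 3 = -3 + M$)
$f{\left(C,D \right)} = 5 D$
$-135 + f{\left(h{\left(1 \right)},2 \right)} a{\left(-5,-4 \right)} = -135 + 5 \cdot 2 \left(-3 - 5\right) = -135 + 10 \left(-8\right) = -135 - 80 = -215$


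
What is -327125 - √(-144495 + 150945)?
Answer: -327125 - 5*√258 ≈ -3.2721e+5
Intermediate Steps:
-327125 - √(-144495 + 150945) = -327125 - √6450 = -327125 - 5*√258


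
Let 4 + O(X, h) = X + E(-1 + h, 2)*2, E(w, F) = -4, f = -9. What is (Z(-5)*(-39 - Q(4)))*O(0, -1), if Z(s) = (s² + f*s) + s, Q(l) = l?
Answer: 33540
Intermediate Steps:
O(X, h) = -12 + X (O(X, h) = -4 + (X - 4*2) = -4 + (X - 8) = -4 + (-8 + X) = -12 + X)
Z(s) = s² - 8*s (Z(s) = (s² - 9*s) + s = s² - 8*s)
(Z(-5)*(-39 - Q(4)))*O(0, -1) = ((-5*(-8 - 5))*(-39 - 1*4))*(-12 + 0) = ((-5*(-13))*(-39 - 4))*(-12) = (65*(-43))*(-12) = -2795*(-12) = 33540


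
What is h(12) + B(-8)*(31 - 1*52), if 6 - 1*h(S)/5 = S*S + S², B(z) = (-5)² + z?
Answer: -1767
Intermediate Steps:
B(z) = 25 + z
h(S) = 30 - 10*S² (h(S) = 30 - 5*(S*S + S²) = 30 - 5*(S² + S²) = 30 - 10*S²)
h(12) + B(-8)*(31 - 1*52) = (30 - 10*12²) + (25 - 8)*(31 - 1*52) = (30 - 10*144) + 17*(31 - 52) = (30 - 1440) + 17*(-21) = -1410 - 357 = -1767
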